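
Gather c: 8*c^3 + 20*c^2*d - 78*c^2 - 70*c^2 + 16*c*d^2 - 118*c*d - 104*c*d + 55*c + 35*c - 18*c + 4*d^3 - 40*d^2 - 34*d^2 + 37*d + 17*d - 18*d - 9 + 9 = 8*c^3 + c^2*(20*d - 148) + c*(16*d^2 - 222*d + 72) + 4*d^3 - 74*d^2 + 36*d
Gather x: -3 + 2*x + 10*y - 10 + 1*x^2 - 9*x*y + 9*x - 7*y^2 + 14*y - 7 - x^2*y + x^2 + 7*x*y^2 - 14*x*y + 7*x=x^2*(2 - y) + x*(7*y^2 - 23*y + 18) - 7*y^2 + 24*y - 20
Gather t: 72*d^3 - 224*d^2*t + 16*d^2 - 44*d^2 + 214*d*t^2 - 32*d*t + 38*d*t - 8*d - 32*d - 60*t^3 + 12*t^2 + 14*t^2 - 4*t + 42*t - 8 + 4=72*d^3 - 28*d^2 - 40*d - 60*t^3 + t^2*(214*d + 26) + t*(-224*d^2 + 6*d + 38) - 4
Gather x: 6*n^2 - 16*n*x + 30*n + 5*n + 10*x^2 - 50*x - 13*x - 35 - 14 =6*n^2 + 35*n + 10*x^2 + x*(-16*n - 63) - 49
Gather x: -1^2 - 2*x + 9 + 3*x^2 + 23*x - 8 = 3*x^2 + 21*x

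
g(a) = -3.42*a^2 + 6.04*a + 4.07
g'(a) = 6.04 - 6.84*a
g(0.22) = 5.23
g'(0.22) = 4.54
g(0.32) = 5.65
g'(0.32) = 3.85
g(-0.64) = -1.20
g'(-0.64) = 10.42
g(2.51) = -2.32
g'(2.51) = -11.13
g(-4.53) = -93.47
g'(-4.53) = 37.03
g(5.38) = -62.42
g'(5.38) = -30.76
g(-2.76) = -38.65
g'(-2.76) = 24.92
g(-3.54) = -60.17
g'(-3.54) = 30.25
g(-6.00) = -155.29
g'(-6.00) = 47.08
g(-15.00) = -856.03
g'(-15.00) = 108.64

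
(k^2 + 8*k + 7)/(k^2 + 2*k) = (k^2 + 8*k + 7)/(k*(k + 2))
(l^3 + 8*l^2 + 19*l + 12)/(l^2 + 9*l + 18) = (l^2 + 5*l + 4)/(l + 6)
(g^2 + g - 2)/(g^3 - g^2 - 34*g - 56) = (g - 1)/(g^2 - 3*g - 28)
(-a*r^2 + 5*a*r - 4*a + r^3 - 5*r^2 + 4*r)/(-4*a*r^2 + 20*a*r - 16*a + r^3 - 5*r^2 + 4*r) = (-a + r)/(-4*a + r)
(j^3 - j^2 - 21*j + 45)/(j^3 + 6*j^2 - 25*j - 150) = (j^2 - 6*j + 9)/(j^2 + j - 30)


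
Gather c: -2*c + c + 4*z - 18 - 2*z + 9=-c + 2*z - 9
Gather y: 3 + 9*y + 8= 9*y + 11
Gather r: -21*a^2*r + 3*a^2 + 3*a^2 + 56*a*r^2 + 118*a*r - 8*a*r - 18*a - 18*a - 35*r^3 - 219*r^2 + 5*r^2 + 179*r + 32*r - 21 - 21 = 6*a^2 - 36*a - 35*r^3 + r^2*(56*a - 214) + r*(-21*a^2 + 110*a + 211) - 42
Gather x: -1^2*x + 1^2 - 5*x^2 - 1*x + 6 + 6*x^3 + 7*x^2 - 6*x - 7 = 6*x^3 + 2*x^2 - 8*x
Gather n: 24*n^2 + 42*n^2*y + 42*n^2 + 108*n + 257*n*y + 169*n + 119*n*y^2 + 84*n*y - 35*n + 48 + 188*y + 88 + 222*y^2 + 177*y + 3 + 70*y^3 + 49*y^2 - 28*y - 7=n^2*(42*y + 66) + n*(119*y^2 + 341*y + 242) + 70*y^3 + 271*y^2 + 337*y + 132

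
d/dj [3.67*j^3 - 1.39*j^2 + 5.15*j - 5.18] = 11.01*j^2 - 2.78*j + 5.15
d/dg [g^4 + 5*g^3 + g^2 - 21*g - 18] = 4*g^3 + 15*g^2 + 2*g - 21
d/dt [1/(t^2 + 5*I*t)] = (-2*t - 5*I)/(t^2*(t + 5*I)^2)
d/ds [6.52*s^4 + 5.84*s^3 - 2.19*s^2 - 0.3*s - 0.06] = 26.08*s^3 + 17.52*s^2 - 4.38*s - 0.3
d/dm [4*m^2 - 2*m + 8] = 8*m - 2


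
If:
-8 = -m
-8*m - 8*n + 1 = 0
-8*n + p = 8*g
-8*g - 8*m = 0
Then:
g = -8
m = 8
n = -63/8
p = -127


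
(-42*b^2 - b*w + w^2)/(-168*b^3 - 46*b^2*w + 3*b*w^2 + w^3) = 1/(4*b + w)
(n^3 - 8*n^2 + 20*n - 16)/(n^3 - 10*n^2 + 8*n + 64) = (n^2 - 4*n + 4)/(n^2 - 6*n - 16)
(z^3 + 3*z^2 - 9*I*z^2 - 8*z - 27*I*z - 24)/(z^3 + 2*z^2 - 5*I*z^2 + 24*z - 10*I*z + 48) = (z^2 + z*(3 - I) - 3*I)/(z^2 + z*(2 + 3*I) + 6*I)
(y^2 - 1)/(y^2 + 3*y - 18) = (y^2 - 1)/(y^2 + 3*y - 18)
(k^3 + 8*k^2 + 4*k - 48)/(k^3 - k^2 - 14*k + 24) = (k + 6)/(k - 3)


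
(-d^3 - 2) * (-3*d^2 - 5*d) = 3*d^5 + 5*d^4 + 6*d^2 + 10*d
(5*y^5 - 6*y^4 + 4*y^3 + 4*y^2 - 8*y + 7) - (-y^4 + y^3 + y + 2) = 5*y^5 - 5*y^4 + 3*y^3 + 4*y^2 - 9*y + 5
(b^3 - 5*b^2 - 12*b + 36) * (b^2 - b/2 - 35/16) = b^5 - 11*b^4/2 - 187*b^3/16 + 847*b^2/16 + 33*b/4 - 315/4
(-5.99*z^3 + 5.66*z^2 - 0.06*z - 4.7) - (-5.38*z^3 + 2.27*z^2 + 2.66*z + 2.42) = -0.61*z^3 + 3.39*z^2 - 2.72*z - 7.12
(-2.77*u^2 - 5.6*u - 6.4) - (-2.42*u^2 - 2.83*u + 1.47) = -0.35*u^2 - 2.77*u - 7.87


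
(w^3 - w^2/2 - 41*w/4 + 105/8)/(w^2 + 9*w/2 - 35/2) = (w^2 + 2*w - 21/4)/(w + 7)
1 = 1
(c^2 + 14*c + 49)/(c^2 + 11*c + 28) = (c + 7)/(c + 4)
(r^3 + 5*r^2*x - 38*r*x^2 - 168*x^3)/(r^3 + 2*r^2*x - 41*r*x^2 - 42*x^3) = (r + 4*x)/(r + x)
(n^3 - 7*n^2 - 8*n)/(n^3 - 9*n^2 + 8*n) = (n + 1)/(n - 1)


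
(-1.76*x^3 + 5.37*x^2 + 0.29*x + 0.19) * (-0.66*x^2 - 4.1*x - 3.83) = 1.1616*x^5 + 3.6718*x^4 - 15.4676*x^3 - 21.8815*x^2 - 1.8897*x - 0.7277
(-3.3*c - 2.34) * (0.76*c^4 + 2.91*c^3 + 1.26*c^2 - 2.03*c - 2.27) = -2.508*c^5 - 11.3814*c^4 - 10.9674*c^3 + 3.7506*c^2 + 12.2412*c + 5.3118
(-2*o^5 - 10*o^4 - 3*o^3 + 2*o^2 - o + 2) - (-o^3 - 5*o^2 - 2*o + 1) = -2*o^5 - 10*o^4 - 2*o^3 + 7*o^2 + o + 1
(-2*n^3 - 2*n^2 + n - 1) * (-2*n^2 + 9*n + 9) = 4*n^5 - 14*n^4 - 38*n^3 - 7*n^2 - 9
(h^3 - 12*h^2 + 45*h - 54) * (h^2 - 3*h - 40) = h^5 - 15*h^4 + 41*h^3 + 291*h^2 - 1638*h + 2160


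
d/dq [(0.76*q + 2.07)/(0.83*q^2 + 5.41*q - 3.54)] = (0.6308*q^2 + 4.1116*q - (0.76*q + 2.07)*(1.66*q + 5.41) - 2.6904)/(0.83*q^2 + 5.41*q - 3.54)^2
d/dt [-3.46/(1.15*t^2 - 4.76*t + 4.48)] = (7.958*t - 16.4696)/(1.15*t^2 - 4.76*t + 4.48)^2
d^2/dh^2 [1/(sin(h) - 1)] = -(sin(h) + 2)/(sin(h) - 1)^2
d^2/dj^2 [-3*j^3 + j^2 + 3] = 2 - 18*j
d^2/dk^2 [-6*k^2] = -12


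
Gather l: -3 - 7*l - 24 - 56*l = -63*l - 27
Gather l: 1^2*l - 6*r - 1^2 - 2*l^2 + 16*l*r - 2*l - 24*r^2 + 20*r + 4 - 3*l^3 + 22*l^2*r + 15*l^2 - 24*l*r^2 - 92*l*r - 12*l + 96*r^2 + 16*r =-3*l^3 + l^2*(22*r + 13) + l*(-24*r^2 - 76*r - 13) + 72*r^2 + 30*r + 3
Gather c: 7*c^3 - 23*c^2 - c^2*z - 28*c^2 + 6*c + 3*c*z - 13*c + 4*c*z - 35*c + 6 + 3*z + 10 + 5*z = 7*c^3 + c^2*(-z - 51) + c*(7*z - 42) + 8*z + 16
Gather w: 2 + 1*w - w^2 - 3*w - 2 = -w^2 - 2*w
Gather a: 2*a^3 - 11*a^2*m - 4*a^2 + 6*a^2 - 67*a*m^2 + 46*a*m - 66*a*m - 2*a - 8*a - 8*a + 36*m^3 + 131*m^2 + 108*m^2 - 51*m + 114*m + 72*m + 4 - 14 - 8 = 2*a^3 + a^2*(2 - 11*m) + a*(-67*m^2 - 20*m - 18) + 36*m^3 + 239*m^2 + 135*m - 18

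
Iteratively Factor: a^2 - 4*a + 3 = (a - 3)*(a - 1)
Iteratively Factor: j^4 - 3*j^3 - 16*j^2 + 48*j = (j + 4)*(j^3 - 7*j^2 + 12*j) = j*(j + 4)*(j^2 - 7*j + 12) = j*(j - 4)*(j + 4)*(j - 3)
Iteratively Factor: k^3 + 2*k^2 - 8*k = (k + 4)*(k^2 - 2*k) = (k - 2)*(k + 4)*(k)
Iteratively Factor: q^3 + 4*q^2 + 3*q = (q + 1)*(q^2 + 3*q) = (q + 1)*(q + 3)*(q)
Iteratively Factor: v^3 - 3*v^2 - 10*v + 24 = (v - 2)*(v^2 - v - 12) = (v - 2)*(v + 3)*(v - 4)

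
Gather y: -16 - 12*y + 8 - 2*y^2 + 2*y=-2*y^2 - 10*y - 8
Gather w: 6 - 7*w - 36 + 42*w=35*w - 30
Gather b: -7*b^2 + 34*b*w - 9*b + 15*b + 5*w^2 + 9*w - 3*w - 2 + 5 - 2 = -7*b^2 + b*(34*w + 6) + 5*w^2 + 6*w + 1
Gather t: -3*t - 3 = -3*t - 3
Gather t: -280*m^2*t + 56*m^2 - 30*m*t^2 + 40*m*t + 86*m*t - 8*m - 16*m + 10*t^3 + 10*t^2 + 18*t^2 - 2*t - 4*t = 56*m^2 - 24*m + 10*t^3 + t^2*(28 - 30*m) + t*(-280*m^2 + 126*m - 6)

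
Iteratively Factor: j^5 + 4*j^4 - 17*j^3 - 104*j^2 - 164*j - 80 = (j + 1)*(j^4 + 3*j^3 - 20*j^2 - 84*j - 80) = (j + 1)*(j + 4)*(j^3 - j^2 - 16*j - 20) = (j - 5)*(j + 1)*(j + 4)*(j^2 + 4*j + 4) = (j - 5)*(j + 1)*(j + 2)*(j + 4)*(j + 2)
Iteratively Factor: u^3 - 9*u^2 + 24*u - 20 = (u - 5)*(u^2 - 4*u + 4) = (u - 5)*(u - 2)*(u - 2)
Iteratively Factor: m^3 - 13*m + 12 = (m - 1)*(m^2 + m - 12) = (m - 1)*(m + 4)*(m - 3)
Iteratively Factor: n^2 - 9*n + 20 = (n - 4)*(n - 5)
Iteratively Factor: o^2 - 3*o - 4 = (o - 4)*(o + 1)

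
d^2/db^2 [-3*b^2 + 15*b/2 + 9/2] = -6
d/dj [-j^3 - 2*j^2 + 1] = j*(-3*j - 4)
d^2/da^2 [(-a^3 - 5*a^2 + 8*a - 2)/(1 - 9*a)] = 2*(81*a^3 - 27*a^2 + 3*a + 95)/(729*a^3 - 243*a^2 + 27*a - 1)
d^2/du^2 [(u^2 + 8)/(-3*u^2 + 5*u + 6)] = 10*(-3*u^3 - 54*u^2 + 72*u - 76)/(27*u^6 - 135*u^5 + 63*u^4 + 415*u^3 - 126*u^2 - 540*u - 216)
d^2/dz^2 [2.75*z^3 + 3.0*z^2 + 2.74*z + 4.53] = 16.5*z + 6.0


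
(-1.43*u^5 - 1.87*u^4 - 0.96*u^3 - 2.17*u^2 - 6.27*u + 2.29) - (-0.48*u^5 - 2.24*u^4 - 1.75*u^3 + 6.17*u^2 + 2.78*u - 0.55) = -0.95*u^5 + 0.37*u^4 + 0.79*u^3 - 8.34*u^2 - 9.05*u + 2.84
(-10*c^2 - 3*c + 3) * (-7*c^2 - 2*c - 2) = 70*c^4 + 41*c^3 + 5*c^2 - 6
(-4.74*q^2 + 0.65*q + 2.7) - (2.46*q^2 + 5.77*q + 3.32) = -7.2*q^2 - 5.12*q - 0.62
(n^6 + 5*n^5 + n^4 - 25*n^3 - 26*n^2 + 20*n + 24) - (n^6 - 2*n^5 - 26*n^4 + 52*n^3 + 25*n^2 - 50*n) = 7*n^5 + 27*n^4 - 77*n^3 - 51*n^2 + 70*n + 24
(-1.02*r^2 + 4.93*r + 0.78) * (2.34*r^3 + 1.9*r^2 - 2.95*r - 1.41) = -2.3868*r^5 + 9.5982*r^4 + 14.2012*r^3 - 11.6233*r^2 - 9.2523*r - 1.0998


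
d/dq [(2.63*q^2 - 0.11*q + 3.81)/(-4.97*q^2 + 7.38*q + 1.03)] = (18.8627*q^2 + 43.2892*q - 28.2311)/(24.7009*q^4 - 73.3572*q^3 + 44.2262*q^2 + 15.2028*q + 1.0609)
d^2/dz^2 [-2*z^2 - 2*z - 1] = -4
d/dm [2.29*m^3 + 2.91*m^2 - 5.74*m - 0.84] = 6.87*m^2 + 5.82*m - 5.74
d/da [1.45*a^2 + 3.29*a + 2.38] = 2.9*a + 3.29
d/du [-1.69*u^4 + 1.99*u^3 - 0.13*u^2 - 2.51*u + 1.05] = -6.76*u^3 + 5.97*u^2 - 0.26*u - 2.51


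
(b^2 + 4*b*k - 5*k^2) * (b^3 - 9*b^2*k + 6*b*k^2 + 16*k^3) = b^5 - 5*b^4*k - 35*b^3*k^2 + 85*b^2*k^3 + 34*b*k^4 - 80*k^5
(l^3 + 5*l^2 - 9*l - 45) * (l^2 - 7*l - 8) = l^5 - 2*l^4 - 52*l^3 - 22*l^2 + 387*l + 360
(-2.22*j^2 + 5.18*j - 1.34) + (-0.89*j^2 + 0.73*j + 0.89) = -3.11*j^2 + 5.91*j - 0.45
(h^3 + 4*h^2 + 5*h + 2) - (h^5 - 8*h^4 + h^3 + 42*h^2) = -h^5 + 8*h^4 - 38*h^2 + 5*h + 2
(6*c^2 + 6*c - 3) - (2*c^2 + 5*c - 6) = 4*c^2 + c + 3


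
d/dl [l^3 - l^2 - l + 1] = 3*l^2 - 2*l - 1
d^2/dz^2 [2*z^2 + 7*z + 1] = 4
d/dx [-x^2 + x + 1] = 1 - 2*x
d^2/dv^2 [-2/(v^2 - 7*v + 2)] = 4*(v^2 - 7*v - (2*v - 7)^2 + 2)/(v^2 - 7*v + 2)^3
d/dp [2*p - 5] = 2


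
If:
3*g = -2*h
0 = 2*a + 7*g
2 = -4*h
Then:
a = -7/6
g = 1/3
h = -1/2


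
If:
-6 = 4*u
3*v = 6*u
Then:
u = -3/2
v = -3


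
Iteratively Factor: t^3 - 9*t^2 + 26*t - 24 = (t - 3)*(t^2 - 6*t + 8) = (t - 4)*(t - 3)*(t - 2)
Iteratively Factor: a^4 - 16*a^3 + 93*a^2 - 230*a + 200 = (a - 5)*(a^3 - 11*a^2 + 38*a - 40) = (a - 5)^2*(a^2 - 6*a + 8) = (a - 5)^2*(a - 4)*(a - 2)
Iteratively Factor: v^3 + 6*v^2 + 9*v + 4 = (v + 1)*(v^2 + 5*v + 4) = (v + 1)*(v + 4)*(v + 1)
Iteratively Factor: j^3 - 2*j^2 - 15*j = (j + 3)*(j^2 - 5*j) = j*(j + 3)*(j - 5)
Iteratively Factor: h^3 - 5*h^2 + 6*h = (h - 3)*(h^2 - 2*h) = (h - 3)*(h - 2)*(h)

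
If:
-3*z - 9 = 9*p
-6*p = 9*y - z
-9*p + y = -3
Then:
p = 4/15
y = -3/5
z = -19/5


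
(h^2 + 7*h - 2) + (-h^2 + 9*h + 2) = 16*h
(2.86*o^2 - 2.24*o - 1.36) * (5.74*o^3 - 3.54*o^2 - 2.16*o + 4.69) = 16.4164*o^5 - 22.982*o^4 - 6.0544*o^3 + 23.0662*o^2 - 7.568*o - 6.3784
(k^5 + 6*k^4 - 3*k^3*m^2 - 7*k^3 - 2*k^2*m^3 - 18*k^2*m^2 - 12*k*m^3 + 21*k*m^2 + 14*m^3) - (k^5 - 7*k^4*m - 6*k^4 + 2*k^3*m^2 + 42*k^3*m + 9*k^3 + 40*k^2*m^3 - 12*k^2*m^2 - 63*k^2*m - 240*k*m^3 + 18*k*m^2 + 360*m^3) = 7*k^4*m + 12*k^4 - 5*k^3*m^2 - 42*k^3*m - 16*k^3 - 42*k^2*m^3 - 6*k^2*m^2 + 63*k^2*m + 228*k*m^3 + 3*k*m^2 - 346*m^3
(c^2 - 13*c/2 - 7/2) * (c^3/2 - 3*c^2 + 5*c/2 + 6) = c^5/2 - 25*c^4/4 + 81*c^3/4 + c^2/4 - 191*c/4 - 21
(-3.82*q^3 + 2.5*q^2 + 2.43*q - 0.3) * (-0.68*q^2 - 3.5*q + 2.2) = 2.5976*q^5 + 11.67*q^4 - 18.8064*q^3 - 2.801*q^2 + 6.396*q - 0.66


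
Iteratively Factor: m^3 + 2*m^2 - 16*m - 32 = (m + 4)*(m^2 - 2*m - 8) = (m + 2)*(m + 4)*(m - 4)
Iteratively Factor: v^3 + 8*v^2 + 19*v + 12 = (v + 3)*(v^2 + 5*v + 4) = (v + 3)*(v + 4)*(v + 1)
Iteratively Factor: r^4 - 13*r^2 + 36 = (r - 2)*(r^3 + 2*r^2 - 9*r - 18) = (r - 2)*(r + 2)*(r^2 - 9) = (r - 2)*(r + 2)*(r + 3)*(r - 3)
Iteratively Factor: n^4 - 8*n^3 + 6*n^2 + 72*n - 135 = (n - 3)*(n^3 - 5*n^2 - 9*n + 45) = (n - 3)^2*(n^2 - 2*n - 15) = (n - 5)*(n - 3)^2*(n + 3)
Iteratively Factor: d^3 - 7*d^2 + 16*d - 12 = (d - 2)*(d^2 - 5*d + 6) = (d - 2)^2*(d - 3)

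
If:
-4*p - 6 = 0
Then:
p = -3/2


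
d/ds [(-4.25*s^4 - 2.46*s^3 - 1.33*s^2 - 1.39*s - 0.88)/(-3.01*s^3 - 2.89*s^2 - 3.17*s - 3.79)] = (12.7925*s^6 + 24.565*s^5 + 43.5236*s^4 + 71.6586*s^3 + 20.2228*s^2 + 4.995*s + 2.4785)/(9.0601*s^6 + 17.3978*s^5 + 27.4355*s^4 + 41.1384*s^3 + 31.9551*s^2 + 24.0286*s + 14.3641)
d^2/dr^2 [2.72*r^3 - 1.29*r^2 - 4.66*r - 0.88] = 16.32*r - 2.58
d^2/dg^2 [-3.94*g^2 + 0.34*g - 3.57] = -7.88000000000000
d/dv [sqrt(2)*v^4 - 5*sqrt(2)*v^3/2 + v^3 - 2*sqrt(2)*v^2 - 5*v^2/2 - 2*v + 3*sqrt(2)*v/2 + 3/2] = 4*sqrt(2)*v^3 - 15*sqrt(2)*v^2/2 + 3*v^2 - 4*sqrt(2)*v - 5*v - 2 + 3*sqrt(2)/2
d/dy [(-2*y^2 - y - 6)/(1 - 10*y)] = (20*y^2 - 4*y - 61)/(100*y^2 - 20*y + 1)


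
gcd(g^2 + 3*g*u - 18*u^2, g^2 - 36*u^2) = g + 6*u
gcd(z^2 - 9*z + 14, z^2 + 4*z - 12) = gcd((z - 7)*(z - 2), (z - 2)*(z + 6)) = z - 2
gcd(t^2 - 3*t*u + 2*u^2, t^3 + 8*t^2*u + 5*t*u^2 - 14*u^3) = t - u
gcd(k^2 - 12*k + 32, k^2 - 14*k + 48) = k - 8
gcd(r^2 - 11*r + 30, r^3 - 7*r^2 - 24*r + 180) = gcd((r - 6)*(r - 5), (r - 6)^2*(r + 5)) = r - 6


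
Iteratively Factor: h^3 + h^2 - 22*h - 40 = (h - 5)*(h^2 + 6*h + 8) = (h - 5)*(h + 2)*(h + 4)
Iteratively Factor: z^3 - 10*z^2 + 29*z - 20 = (z - 4)*(z^2 - 6*z + 5) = (z - 4)*(z - 1)*(z - 5)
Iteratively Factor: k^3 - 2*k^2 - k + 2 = (k + 1)*(k^2 - 3*k + 2) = (k - 2)*(k + 1)*(k - 1)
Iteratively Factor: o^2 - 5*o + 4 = (o - 1)*(o - 4)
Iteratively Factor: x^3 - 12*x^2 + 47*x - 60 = (x - 5)*(x^2 - 7*x + 12) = (x - 5)*(x - 3)*(x - 4)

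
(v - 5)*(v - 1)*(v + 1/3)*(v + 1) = v^4 - 14*v^3/3 - 8*v^2/3 + 14*v/3 + 5/3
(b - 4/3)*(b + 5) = b^2 + 11*b/3 - 20/3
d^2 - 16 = (d - 4)*(d + 4)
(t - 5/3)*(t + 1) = t^2 - 2*t/3 - 5/3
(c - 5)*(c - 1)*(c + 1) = c^3 - 5*c^2 - c + 5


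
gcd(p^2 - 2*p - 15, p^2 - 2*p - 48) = 1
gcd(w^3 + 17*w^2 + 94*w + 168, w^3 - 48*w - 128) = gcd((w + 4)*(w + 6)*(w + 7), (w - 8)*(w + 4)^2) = w + 4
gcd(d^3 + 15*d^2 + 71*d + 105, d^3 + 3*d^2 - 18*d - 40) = d + 5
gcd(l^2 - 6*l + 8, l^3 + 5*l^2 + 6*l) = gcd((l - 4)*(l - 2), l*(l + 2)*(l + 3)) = 1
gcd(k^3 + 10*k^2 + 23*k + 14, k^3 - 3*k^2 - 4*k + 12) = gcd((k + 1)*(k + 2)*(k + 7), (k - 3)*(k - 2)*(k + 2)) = k + 2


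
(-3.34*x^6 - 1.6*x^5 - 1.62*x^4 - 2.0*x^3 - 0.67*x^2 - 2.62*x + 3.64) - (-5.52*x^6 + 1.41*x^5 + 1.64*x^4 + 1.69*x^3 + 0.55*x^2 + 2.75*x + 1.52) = 2.18*x^6 - 3.01*x^5 - 3.26*x^4 - 3.69*x^3 - 1.22*x^2 - 5.37*x + 2.12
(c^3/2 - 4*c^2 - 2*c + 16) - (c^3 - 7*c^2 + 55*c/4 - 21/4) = -c^3/2 + 3*c^2 - 63*c/4 + 85/4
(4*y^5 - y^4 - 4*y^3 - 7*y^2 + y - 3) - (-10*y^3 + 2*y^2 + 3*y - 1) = 4*y^5 - y^4 + 6*y^3 - 9*y^2 - 2*y - 2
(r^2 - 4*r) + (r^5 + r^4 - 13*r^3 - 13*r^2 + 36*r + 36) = r^5 + r^4 - 13*r^3 - 12*r^2 + 32*r + 36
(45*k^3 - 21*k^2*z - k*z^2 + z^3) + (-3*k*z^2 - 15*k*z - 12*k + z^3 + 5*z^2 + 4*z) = 45*k^3 - 21*k^2*z - 4*k*z^2 - 15*k*z - 12*k + 2*z^3 + 5*z^2 + 4*z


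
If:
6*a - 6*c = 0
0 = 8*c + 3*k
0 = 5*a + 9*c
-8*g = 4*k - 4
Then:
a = 0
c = 0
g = 1/2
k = 0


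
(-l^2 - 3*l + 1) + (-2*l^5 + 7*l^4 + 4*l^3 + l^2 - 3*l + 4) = -2*l^5 + 7*l^4 + 4*l^3 - 6*l + 5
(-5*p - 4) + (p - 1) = -4*p - 5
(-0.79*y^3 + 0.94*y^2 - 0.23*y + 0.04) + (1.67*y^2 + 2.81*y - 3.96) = -0.79*y^3 + 2.61*y^2 + 2.58*y - 3.92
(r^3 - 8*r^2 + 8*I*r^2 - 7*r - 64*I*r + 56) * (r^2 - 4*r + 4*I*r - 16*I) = r^5 - 12*r^4 + 12*I*r^4 - 7*r^3 - 144*I*r^3 + 468*r^2 + 356*I*r^2 - 1248*r + 336*I*r - 896*I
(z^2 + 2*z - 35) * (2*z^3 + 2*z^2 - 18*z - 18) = 2*z^5 + 6*z^4 - 84*z^3 - 124*z^2 + 594*z + 630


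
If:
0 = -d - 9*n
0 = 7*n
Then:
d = 0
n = 0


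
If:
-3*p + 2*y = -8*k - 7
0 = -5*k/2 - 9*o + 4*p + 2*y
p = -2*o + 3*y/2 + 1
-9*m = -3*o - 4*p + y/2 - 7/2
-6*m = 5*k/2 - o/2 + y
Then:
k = -5780/7909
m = 19733/47454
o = 294/7909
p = -383/7909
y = -5136/7909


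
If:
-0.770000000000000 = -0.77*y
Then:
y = 1.00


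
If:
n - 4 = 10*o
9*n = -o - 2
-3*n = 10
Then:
No Solution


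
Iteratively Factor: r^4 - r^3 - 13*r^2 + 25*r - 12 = (r - 1)*(r^3 - 13*r + 12) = (r - 3)*(r - 1)*(r^2 + 3*r - 4) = (r - 3)*(r - 1)*(r + 4)*(r - 1)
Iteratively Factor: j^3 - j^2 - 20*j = (j)*(j^2 - j - 20) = j*(j - 5)*(j + 4)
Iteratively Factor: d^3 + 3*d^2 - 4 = (d + 2)*(d^2 + d - 2) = (d + 2)^2*(d - 1)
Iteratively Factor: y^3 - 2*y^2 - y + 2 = (y - 2)*(y^2 - 1) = (y - 2)*(y + 1)*(y - 1)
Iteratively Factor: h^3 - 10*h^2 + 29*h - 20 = (h - 5)*(h^2 - 5*h + 4) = (h - 5)*(h - 4)*(h - 1)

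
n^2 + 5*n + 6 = (n + 2)*(n + 3)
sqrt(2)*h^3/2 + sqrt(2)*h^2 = h^2*(sqrt(2)*h/2 + sqrt(2))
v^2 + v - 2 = (v - 1)*(v + 2)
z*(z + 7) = z^2 + 7*z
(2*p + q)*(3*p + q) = 6*p^2 + 5*p*q + q^2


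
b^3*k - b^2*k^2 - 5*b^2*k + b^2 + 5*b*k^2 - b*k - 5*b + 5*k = (b - 5)*(b - k)*(b*k + 1)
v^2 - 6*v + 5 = (v - 5)*(v - 1)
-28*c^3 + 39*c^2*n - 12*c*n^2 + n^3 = (-7*c + n)*(-4*c + n)*(-c + n)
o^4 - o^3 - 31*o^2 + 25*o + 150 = (o - 5)*(o - 3)*(o + 2)*(o + 5)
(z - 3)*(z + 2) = z^2 - z - 6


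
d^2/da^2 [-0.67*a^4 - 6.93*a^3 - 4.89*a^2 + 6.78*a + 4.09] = -8.04*a^2 - 41.58*a - 9.78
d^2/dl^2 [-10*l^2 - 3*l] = -20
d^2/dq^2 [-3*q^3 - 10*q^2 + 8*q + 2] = -18*q - 20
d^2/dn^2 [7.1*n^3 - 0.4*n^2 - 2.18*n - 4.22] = 42.6*n - 0.8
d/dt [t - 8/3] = 1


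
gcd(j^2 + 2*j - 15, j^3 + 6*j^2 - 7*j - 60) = j^2 + 2*j - 15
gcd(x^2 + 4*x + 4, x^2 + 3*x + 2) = x + 2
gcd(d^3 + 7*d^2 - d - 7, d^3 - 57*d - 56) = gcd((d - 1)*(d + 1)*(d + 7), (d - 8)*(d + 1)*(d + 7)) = d^2 + 8*d + 7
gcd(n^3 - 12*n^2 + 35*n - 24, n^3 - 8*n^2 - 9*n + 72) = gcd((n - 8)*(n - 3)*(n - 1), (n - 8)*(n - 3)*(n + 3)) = n^2 - 11*n + 24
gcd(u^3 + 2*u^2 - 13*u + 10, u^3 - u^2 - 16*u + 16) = u - 1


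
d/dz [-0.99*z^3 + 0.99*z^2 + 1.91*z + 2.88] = -2.97*z^2 + 1.98*z + 1.91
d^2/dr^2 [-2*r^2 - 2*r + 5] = -4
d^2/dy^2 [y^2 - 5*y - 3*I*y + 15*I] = 2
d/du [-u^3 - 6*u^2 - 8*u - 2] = -3*u^2 - 12*u - 8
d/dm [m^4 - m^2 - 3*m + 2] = 4*m^3 - 2*m - 3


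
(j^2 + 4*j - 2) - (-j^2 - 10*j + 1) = 2*j^2 + 14*j - 3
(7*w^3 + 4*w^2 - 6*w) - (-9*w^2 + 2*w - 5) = 7*w^3 + 13*w^2 - 8*w + 5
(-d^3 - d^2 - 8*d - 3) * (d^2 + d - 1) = -d^5 - 2*d^4 - 8*d^3 - 10*d^2 + 5*d + 3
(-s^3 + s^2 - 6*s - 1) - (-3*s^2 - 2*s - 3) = -s^3 + 4*s^2 - 4*s + 2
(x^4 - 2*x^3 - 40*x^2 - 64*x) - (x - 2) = x^4 - 2*x^3 - 40*x^2 - 65*x + 2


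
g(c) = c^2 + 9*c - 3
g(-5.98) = -21.06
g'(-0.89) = 7.22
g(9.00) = 159.00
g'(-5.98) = -2.96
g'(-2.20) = 4.60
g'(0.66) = 10.32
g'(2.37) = 13.74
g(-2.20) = -17.96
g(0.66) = 3.38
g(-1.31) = -13.07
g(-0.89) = -10.22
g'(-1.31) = 6.38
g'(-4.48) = 0.04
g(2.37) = 23.95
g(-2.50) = -19.25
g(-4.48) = -23.25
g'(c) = 2*c + 9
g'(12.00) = 33.00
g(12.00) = 249.00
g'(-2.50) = 4.00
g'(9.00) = 27.00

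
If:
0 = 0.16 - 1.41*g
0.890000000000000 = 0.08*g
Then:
No Solution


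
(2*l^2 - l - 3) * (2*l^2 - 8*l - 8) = 4*l^4 - 18*l^3 - 14*l^2 + 32*l + 24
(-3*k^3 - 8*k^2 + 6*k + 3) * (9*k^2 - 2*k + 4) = -27*k^5 - 66*k^4 + 58*k^3 - 17*k^2 + 18*k + 12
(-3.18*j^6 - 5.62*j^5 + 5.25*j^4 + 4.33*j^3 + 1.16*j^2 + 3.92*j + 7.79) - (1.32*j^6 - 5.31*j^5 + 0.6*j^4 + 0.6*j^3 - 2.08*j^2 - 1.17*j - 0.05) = -4.5*j^6 - 0.31*j^5 + 4.65*j^4 + 3.73*j^3 + 3.24*j^2 + 5.09*j + 7.84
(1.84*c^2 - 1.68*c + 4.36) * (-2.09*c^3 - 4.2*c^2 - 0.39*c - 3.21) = -3.8456*c^5 - 4.2168*c^4 - 2.774*c^3 - 23.5632*c^2 + 3.6924*c - 13.9956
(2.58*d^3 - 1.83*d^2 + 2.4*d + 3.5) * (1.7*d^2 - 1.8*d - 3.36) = 4.386*d^5 - 7.755*d^4 - 1.2948*d^3 + 7.7788*d^2 - 14.364*d - 11.76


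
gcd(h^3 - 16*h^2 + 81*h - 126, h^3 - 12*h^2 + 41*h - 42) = h^2 - 10*h + 21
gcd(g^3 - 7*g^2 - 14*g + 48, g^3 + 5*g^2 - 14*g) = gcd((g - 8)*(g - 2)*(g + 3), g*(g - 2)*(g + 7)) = g - 2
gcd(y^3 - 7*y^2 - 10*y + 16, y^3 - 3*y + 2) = y^2 + y - 2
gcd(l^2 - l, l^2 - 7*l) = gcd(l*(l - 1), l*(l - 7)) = l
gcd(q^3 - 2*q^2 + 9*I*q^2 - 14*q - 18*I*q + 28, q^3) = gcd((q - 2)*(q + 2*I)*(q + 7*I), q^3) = 1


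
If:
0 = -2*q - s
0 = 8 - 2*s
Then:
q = -2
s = 4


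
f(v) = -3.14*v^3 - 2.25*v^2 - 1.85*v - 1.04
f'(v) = -9.42*v^2 - 4.5*v - 1.85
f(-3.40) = 102.65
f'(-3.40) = -95.45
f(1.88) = -33.33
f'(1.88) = -43.60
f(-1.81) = 13.56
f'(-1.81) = -24.57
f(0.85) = -6.17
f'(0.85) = -12.48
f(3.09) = -120.88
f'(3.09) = -105.70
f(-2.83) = 57.34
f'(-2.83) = -64.56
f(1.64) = -23.98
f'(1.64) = -34.57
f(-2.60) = 43.75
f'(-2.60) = -53.83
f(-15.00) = 10117.96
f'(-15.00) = -2053.85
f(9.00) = -2489.00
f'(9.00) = -805.37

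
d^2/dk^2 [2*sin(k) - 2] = -2*sin(k)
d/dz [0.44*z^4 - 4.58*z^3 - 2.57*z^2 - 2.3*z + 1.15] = 1.76*z^3 - 13.74*z^2 - 5.14*z - 2.3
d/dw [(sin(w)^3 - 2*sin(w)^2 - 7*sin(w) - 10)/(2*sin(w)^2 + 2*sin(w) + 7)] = (2*sin(w)^4 + 4*sin(w)^3 + 31*sin(w)^2 + 12*sin(w) - 29)*cos(w)/(2*sin(w) - cos(2*w) + 8)^2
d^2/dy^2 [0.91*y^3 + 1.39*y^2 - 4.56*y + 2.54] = 5.46*y + 2.78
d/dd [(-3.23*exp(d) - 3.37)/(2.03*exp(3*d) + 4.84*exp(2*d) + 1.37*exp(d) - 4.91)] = (13.1138*exp(3*d) + 36.1565*exp(2*d) + 32.6216*exp(d) + 20.4762)*exp(d)/(4.1209*exp(6*d) + 19.6504*exp(5*d) + 28.9878*exp(4*d) - 6.673*exp(3*d) - 45.6519*exp(2*d) - 13.4534*exp(d) + 24.1081)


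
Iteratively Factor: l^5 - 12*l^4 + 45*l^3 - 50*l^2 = (l - 5)*(l^4 - 7*l^3 + 10*l^2) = (l - 5)^2*(l^3 - 2*l^2) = l*(l - 5)^2*(l^2 - 2*l) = l^2*(l - 5)^2*(l - 2)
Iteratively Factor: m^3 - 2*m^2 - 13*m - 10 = (m - 5)*(m^2 + 3*m + 2) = (m - 5)*(m + 1)*(m + 2)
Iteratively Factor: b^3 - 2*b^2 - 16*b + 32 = (b - 4)*(b^2 + 2*b - 8) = (b - 4)*(b - 2)*(b + 4)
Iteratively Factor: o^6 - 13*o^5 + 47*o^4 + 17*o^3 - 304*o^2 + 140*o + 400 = (o + 2)*(o^5 - 15*o^4 + 77*o^3 - 137*o^2 - 30*o + 200) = (o - 5)*(o + 2)*(o^4 - 10*o^3 + 27*o^2 - 2*o - 40) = (o - 5)*(o + 1)*(o + 2)*(o^3 - 11*o^2 + 38*o - 40) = (o - 5)*(o - 2)*(o + 1)*(o + 2)*(o^2 - 9*o + 20) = (o - 5)*(o - 4)*(o - 2)*(o + 1)*(o + 2)*(o - 5)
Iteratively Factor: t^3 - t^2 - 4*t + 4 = (t + 2)*(t^2 - 3*t + 2) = (t - 1)*(t + 2)*(t - 2)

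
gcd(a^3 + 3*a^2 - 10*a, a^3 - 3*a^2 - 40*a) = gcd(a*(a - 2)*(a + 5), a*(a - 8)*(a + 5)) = a^2 + 5*a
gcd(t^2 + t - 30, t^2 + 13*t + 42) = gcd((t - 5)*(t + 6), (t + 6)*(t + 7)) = t + 6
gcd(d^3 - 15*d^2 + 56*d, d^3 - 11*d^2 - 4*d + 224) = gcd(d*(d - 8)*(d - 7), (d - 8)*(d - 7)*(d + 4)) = d^2 - 15*d + 56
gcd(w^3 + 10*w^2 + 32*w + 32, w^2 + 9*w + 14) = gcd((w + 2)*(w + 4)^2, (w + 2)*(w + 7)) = w + 2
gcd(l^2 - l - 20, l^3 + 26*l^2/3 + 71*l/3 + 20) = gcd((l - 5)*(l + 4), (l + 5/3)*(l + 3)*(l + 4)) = l + 4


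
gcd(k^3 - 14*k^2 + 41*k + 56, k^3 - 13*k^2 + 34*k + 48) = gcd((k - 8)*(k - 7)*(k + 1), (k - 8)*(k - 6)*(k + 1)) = k^2 - 7*k - 8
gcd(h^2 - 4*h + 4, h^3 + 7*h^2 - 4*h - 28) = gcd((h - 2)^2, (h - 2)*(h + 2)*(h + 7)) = h - 2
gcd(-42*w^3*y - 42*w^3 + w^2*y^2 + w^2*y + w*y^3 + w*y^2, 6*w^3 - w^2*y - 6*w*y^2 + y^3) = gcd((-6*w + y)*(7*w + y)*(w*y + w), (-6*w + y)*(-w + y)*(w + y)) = -6*w + y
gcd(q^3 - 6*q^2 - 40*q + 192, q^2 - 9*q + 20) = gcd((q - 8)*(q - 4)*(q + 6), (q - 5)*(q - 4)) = q - 4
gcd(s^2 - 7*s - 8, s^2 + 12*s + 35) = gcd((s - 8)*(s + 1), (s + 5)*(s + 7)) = 1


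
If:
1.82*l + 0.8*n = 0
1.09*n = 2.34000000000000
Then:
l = -0.94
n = 2.15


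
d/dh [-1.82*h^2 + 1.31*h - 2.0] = 1.31 - 3.64*h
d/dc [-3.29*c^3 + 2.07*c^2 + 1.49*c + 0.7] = -9.87*c^2 + 4.14*c + 1.49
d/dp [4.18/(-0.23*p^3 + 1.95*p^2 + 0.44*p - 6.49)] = (2.8842*p^2 - 16.302*p - 1.8392)/(0.23*p^3 - 1.95*p^2 - 0.44*p + 6.49)^2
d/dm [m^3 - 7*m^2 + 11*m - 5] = 3*m^2 - 14*m + 11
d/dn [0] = 0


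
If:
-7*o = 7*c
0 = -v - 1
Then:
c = -o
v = -1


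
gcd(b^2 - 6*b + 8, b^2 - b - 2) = b - 2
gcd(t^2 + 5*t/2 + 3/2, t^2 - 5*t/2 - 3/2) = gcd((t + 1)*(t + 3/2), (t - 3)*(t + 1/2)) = 1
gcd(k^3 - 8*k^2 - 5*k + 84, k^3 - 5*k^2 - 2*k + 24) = k - 4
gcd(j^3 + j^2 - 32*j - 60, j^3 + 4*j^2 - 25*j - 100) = j + 5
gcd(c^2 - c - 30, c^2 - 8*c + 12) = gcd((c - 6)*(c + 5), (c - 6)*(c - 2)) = c - 6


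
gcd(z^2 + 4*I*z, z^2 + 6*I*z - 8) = z + 4*I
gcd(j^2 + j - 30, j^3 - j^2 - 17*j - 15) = j - 5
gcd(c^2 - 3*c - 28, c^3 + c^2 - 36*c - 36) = 1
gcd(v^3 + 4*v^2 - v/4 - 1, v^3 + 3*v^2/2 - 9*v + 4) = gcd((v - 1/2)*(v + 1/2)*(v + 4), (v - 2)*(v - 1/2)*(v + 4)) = v^2 + 7*v/2 - 2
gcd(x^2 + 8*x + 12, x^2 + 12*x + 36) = x + 6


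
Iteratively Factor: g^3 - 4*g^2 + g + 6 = (g - 3)*(g^2 - g - 2) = (g - 3)*(g - 2)*(g + 1)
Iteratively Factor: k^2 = (k)*(k)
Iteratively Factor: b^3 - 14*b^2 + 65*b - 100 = (b - 5)*(b^2 - 9*b + 20) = (b - 5)*(b - 4)*(b - 5)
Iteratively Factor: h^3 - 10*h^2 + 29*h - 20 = (h - 5)*(h^2 - 5*h + 4) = (h - 5)*(h - 4)*(h - 1)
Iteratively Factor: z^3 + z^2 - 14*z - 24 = (z - 4)*(z^2 + 5*z + 6) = (z - 4)*(z + 2)*(z + 3)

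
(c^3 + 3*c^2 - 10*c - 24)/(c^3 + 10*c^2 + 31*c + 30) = (c^2 + c - 12)/(c^2 + 8*c + 15)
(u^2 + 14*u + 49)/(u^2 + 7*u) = (u + 7)/u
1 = 1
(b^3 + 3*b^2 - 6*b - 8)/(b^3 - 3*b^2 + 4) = (b + 4)/(b - 2)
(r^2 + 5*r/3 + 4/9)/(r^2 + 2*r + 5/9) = (3*r + 4)/(3*r + 5)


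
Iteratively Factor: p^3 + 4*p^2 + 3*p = (p + 3)*(p^2 + p) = p*(p + 3)*(p + 1)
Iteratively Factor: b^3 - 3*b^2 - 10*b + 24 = (b - 2)*(b^2 - b - 12) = (b - 4)*(b - 2)*(b + 3)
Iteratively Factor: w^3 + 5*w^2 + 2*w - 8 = (w + 4)*(w^2 + w - 2) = (w - 1)*(w + 4)*(w + 2)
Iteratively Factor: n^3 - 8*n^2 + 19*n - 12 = (n - 4)*(n^2 - 4*n + 3) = (n - 4)*(n - 1)*(n - 3)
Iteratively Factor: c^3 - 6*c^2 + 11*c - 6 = (c - 1)*(c^2 - 5*c + 6) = (c - 3)*(c - 1)*(c - 2)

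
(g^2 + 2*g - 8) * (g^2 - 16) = g^4 + 2*g^3 - 24*g^2 - 32*g + 128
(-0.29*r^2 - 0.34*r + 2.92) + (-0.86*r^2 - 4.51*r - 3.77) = -1.15*r^2 - 4.85*r - 0.85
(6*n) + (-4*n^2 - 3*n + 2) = -4*n^2 + 3*n + 2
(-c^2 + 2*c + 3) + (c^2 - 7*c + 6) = 9 - 5*c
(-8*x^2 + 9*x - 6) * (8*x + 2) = -64*x^3 + 56*x^2 - 30*x - 12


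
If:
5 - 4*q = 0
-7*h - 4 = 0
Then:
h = -4/7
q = 5/4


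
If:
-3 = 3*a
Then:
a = -1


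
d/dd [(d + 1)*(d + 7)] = 2*d + 8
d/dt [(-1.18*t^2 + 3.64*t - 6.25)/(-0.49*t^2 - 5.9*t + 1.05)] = (8.7456*t^2 - 8.603*t - 33.053)/(0.2401*t^4 + 5.782*t^3 + 33.781*t^2 - 12.39*t + 1.1025)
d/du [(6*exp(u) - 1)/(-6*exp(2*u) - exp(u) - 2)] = ((6*exp(u) - 1)*(12*exp(u) + 1) - 36*exp(2*u) - 6*exp(u) - 12)*exp(u)/(6*exp(2*u) + exp(u) + 2)^2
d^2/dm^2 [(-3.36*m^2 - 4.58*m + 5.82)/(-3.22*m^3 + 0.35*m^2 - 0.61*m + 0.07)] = (69.675648*m^6 + 284.923632*m^5 - 794.697288*m^4 + 100.113804*m^3 - 60.9735*m^2 - 1.088808*m - 3.622004)/(33.386248*m^9 - 10.88682*m^8 + 20.157522*m^7 - 6.345059*m^6 + 4.292001*m^5 - 1.241394*m^4 + 0.363985*m^3 - 0.083286*m^2 + 0.008967*m - 0.000343)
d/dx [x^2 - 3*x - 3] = 2*x - 3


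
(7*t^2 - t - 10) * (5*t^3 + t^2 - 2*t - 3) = 35*t^5 + 2*t^4 - 65*t^3 - 29*t^2 + 23*t + 30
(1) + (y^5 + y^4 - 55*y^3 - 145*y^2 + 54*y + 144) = y^5 + y^4 - 55*y^3 - 145*y^2 + 54*y + 145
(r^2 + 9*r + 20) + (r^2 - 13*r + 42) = 2*r^2 - 4*r + 62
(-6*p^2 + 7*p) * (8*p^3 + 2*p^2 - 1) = -48*p^5 + 44*p^4 + 14*p^3 + 6*p^2 - 7*p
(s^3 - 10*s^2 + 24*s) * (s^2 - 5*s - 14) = s^5 - 15*s^4 + 60*s^3 + 20*s^2 - 336*s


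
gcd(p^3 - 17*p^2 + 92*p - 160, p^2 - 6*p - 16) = p - 8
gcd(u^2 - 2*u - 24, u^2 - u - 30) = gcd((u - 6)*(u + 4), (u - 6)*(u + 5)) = u - 6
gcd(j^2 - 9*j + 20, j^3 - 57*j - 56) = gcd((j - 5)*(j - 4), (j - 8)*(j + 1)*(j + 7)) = 1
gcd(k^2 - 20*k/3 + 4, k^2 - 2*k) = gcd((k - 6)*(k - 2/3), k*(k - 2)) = 1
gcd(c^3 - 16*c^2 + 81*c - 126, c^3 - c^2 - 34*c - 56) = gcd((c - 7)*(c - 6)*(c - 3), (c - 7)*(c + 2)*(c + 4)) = c - 7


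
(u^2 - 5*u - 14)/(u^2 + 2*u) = (u - 7)/u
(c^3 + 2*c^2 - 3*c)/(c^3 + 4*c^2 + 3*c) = (c - 1)/(c + 1)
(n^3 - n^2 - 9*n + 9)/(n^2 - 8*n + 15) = (n^2 + 2*n - 3)/(n - 5)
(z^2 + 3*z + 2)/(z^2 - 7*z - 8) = (z + 2)/(z - 8)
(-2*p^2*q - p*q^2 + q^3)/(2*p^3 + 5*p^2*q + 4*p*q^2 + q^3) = q*(-2*p + q)/(2*p^2 + 3*p*q + q^2)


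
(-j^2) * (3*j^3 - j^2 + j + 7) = -3*j^5 + j^4 - j^3 - 7*j^2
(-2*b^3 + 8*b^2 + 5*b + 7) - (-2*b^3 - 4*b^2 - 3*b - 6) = 12*b^2 + 8*b + 13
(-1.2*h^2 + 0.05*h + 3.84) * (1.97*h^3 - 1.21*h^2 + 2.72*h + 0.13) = -2.364*h^5 + 1.5505*h^4 + 4.2403*h^3 - 4.6664*h^2 + 10.4513*h + 0.4992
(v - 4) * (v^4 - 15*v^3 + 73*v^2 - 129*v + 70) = v^5 - 19*v^4 + 133*v^3 - 421*v^2 + 586*v - 280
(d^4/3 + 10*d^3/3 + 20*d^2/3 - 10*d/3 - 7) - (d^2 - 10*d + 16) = d^4/3 + 10*d^3/3 + 17*d^2/3 + 20*d/3 - 23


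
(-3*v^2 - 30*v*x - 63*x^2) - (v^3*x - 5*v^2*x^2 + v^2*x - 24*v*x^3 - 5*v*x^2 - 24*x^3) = -v^3*x + 5*v^2*x^2 - v^2*x - 3*v^2 + 24*v*x^3 + 5*v*x^2 - 30*v*x + 24*x^3 - 63*x^2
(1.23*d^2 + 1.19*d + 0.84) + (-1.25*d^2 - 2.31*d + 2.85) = -0.02*d^2 - 1.12*d + 3.69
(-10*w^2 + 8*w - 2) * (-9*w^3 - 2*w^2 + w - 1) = 90*w^5 - 52*w^4 - 8*w^3 + 22*w^2 - 10*w + 2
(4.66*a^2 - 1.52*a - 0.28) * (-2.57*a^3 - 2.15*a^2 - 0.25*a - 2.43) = -11.9762*a^5 - 6.1126*a^4 + 2.8226*a^3 - 10.3418*a^2 + 3.7636*a + 0.6804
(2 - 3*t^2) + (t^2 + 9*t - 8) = -2*t^2 + 9*t - 6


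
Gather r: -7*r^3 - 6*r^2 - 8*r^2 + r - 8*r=-7*r^3 - 14*r^2 - 7*r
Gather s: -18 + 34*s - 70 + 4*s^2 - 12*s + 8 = 4*s^2 + 22*s - 80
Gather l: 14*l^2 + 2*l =14*l^2 + 2*l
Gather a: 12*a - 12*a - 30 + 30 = 0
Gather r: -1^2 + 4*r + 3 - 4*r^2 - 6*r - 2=-4*r^2 - 2*r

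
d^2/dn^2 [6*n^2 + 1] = 12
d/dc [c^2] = 2*c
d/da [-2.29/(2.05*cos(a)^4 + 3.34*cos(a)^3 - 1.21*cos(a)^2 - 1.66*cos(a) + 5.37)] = (-18.778*cos(a)^3 - 22.9458*cos(a)^2 + 5.5418*cos(a) + 3.8014)*sin(a)/(2.05*cos(a)^4 + 3.34*cos(a)^3 - 1.21*cos(a)^2 - 1.66*cos(a) + 5.37)^2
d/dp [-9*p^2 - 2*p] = -18*p - 2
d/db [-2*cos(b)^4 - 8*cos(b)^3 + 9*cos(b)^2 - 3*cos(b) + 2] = (8*cos(b)^3 + 24*cos(b)^2 - 18*cos(b) + 3)*sin(b)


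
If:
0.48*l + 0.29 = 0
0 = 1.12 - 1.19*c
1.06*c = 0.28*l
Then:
No Solution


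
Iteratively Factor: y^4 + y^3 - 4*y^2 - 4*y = (y + 2)*(y^3 - y^2 - 2*y) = y*(y + 2)*(y^2 - y - 2) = y*(y + 1)*(y + 2)*(y - 2)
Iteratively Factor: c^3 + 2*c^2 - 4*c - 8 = (c + 2)*(c^2 - 4) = (c + 2)^2*(c - 2)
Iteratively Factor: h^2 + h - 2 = (h - 1)*(h + 2)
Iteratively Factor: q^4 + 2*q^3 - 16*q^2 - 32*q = (q)*(q^3 + 2*q^2 - 16*q - 32) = q*(q + 4)*(q^2 - 2*q - 8) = q*(q + 2)*(q + 4)*(q - 4)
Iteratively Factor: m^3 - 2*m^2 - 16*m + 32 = (m + 4)*(m^2 - 6*m + 8) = (m - 4)*(m + 4)*(m - 2)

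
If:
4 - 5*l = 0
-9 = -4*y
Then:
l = 4/5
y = 9/4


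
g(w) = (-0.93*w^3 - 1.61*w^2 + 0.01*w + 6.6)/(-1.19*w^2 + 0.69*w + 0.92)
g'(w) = (2.38*w - 0.69)*(-0.93*w^3 - 1.61*w^2 + 0.01*w + 6.6)/(-1.19*w^2 + 0.69*w + 0.92)^2 + (-2.79*w^2 - 3.22*w + 0.01)/(-1.19*w^2 + 0.69*w + 0.92)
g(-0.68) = -61.75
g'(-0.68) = -1442.32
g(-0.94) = -7.62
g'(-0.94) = -29.31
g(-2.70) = -1.37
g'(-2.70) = 0.20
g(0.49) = 6.28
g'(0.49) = 0.78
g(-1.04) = -5.43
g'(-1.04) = -16.17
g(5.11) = 5.99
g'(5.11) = 0.77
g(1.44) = -0.90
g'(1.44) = 23.25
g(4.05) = 5.16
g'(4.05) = 0.80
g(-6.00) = -3.24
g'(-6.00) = 0.71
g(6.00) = 6.67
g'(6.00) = 0.77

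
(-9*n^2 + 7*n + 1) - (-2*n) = -9*n^2 + 9*n + 1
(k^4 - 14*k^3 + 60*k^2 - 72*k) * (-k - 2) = -k^5 + 12*k^4 - 32*k^3 - 48*k^2 + 144*k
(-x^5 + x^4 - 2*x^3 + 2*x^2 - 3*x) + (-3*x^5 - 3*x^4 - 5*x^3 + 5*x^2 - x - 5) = -4*x^5 - 2*x^4 - 7*x^3 + 7*x^2 - 4*x - 5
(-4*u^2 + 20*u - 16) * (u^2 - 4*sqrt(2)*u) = -4*u^4 + 20*u^3 + 16*sqrt(2)*u^3 - 80*sqrt(2)*u^2 - 16*u^2 + 64*sqrt(2)*u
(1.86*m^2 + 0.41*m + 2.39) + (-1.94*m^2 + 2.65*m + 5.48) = -0.0799999999999998*m^2 + 3.06*m + 7.87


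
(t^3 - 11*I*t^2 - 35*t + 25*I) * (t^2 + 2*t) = t^5 + 2*t^4 - 11*I*t^4 - 35*t^3 - 22*I*t^3 - 70*t^2 + 25*I*t^2 + 50*I*t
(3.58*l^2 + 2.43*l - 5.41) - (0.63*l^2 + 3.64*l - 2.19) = 2.95*l^2 - 1.21*l - 3.22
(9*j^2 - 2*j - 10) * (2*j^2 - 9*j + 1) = 18*j^4 - 85*j^3 + 7*j^2 + 88*j - 10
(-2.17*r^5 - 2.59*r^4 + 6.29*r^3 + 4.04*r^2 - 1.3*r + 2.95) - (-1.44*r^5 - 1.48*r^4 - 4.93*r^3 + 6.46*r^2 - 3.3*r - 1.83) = -0.73*r^5 - 1.11*r^4 + 11.22*r^3 - 2.42*r^2 + 2.0*r + 4.78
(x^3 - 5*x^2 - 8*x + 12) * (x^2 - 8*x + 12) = x^5 - 13*x^4 + 44*x^3 + 16*x^2 - 192*x + 144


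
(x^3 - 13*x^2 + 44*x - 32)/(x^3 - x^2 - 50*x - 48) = (x^2 - 5*x + 4)/(x^2 + 7*x + 6)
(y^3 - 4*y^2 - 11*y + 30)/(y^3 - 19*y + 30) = (y^2 - 2*y - 15)/(y^2 + 2*y - 15)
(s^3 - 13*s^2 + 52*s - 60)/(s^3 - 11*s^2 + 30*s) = (s - 2)/s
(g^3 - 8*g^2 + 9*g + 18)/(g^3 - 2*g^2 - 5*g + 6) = (g^2 - 5*g - 6)/(g^2 + g - 2)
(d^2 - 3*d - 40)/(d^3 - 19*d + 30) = (d - 8)/(d^2 - 5*d + 6)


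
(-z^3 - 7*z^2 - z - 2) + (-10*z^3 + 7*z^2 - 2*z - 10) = -11*z^3 - 3*z - 12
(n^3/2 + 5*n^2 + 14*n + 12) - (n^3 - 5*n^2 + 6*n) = -n^3/2 + 10*n^2 + 8*n + 12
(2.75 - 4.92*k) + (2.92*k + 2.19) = 4.94 - 2.0*k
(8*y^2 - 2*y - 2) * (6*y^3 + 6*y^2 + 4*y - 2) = 48*y^5 + 36*y^4 + 8*y^3 - 36*y^2 - 4*y + 4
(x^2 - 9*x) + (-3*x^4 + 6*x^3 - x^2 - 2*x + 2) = -3*x^4 + 6*x^3 - 11*x + 2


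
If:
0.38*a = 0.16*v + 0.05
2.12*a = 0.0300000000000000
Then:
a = 0.01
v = -0.28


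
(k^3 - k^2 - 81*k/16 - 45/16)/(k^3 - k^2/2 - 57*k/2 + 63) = (16*k^2 + 32*k + 15)/(8*(2*k^2 + 5*k - 42))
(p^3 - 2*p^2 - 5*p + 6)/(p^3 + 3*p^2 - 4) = (p - 3)/(p + 2)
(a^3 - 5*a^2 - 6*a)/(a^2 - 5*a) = (a^2 - 5*a - 6)/(a - 5)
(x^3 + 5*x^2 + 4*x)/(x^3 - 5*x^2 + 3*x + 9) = x*(x + 4)/(x^2 - 6*x + 9)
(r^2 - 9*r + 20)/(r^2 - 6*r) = (r^2 - 9*r + 20)/(r*(r - 6))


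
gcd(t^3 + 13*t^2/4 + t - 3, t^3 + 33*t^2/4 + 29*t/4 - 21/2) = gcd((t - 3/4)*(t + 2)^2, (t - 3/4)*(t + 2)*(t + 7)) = t^2 + 5*t/4 - 3/2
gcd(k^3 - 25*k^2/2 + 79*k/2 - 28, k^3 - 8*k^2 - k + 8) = k^2 - 9*k + 8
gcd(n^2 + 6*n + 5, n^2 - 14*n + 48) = 1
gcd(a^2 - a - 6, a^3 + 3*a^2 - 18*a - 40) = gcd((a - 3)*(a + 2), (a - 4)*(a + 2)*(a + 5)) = a + 2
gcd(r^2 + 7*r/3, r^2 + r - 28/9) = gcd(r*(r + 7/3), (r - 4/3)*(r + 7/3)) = r + 7/3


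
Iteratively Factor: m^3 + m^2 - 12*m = (m - 3)*(m^2 + 4*m) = m*(m - 3)*(m + 4)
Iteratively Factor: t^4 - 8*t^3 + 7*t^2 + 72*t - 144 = (t - 3)*(t^3 - 5*t^2 - 8*t + 48) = (t - 4)*(t - 3)*(t^2 - t - 12) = (t - 4)^2*(t - 3)*(t + 3)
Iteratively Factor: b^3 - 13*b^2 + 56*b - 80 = (b - 5)*(b^2 - 8*b + 16) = (b - 5)*(b - 4)*(b - 4)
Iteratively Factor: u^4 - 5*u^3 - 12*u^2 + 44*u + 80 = (u - 4)*(u^3 - u^2 - 16*u - 20) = (u - 4)*(u + 2)*(u^2 - 3*u - 10) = (u - 5)*(u - 4)*(u + 2)*(u + 2)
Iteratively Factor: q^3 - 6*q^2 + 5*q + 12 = (q - 4)*(q^2 - 2*q - 3) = (q - 4)*(q - 3)*(q + 1)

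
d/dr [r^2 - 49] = 2*r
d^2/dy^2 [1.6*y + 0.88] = 0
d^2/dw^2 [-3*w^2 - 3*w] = -6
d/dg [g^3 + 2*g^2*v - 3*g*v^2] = 3*g^2 + 4*g*v - 3*v^2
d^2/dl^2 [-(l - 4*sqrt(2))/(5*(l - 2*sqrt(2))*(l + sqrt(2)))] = 2*(-l^3 + 12*sqrt(2)*l^2 - 36*l + 28*sqrt(2))/(5*(l^6 - 3*sqrt(2)*l^5 - 6*l^4 + 22*sqrt(2)*l^3 + 24*l^2 - 48*sqrt(2)*l - 64))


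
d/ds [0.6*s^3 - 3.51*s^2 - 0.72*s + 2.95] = 1.8*s^2 - 7.02*s - 0.72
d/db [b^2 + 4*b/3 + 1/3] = 2*b + 4/3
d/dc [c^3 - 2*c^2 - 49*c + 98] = 3*c^2 - 4*c - 49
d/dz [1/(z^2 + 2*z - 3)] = 2*(-z - 1)/(z^2 + 2*z - 3)^2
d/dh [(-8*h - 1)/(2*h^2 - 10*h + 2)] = (4*h^2 + h - 13/2)/(h^4 - 10*h^3 + 27*h^2 - 10*h + 1)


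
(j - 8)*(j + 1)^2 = j^3 - 6*j^2 - 15*j - 8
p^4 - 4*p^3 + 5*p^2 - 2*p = p*(p - 2)*(p - 1)^2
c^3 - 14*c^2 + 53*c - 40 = (c - 8)*(c - 5)*(c - 1)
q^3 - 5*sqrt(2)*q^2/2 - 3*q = q*(q - 3*sqrt(2))*(q + sqrt(2)/2)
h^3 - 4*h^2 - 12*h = h*(h - 6)*(h + 2)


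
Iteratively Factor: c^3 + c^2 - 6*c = (c - 2)*(c^2 + 3*c) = c*(c - 2)*(c + 3)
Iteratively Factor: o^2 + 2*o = (o)*(o + 2)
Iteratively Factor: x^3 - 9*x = (x - 3)*(x^2 + 3*x) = x*(x - 3)*(x + 3)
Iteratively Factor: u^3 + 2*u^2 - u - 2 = (u + 2)*(u^2 - 1) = (u + 1)*(u + 2)*(u - 1)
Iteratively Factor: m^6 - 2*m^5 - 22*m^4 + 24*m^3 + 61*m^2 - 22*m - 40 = (m + 1)*(m^5 - 3*m^4 - 19*m^3 + 43*m^2 + 18*m - 40) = (m - 2)*(m + 1)*(m^4 - m^3 - 21*m^2 + m + 20) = (m - 5)*(m - 2)*(m + 1)*(m^3 + 4*m^2 - m - 4) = (m - 5)*(m - 2)*(m - 1)*(m + 1)*(m^2 + 5*m + 4) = (m - 5)*(m - 2)*(m - 1)*(m + 1)*(m + 4)*(m + 1)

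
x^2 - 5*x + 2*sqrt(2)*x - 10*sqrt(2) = (x - 5)*(x + 2*sqrt(2))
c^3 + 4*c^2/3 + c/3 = c*(c + 1/3)*(c + 1)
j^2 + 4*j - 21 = (j - 3)*(j + 7)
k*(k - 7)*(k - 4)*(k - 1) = k^4 - 12*k^3 + 39*k^2 - 28*k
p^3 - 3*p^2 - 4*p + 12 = (p - 3)*(p - 2)*(p + 2)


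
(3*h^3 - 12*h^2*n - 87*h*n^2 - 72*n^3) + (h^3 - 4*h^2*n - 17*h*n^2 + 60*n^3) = 4*h^3 - 16*h^2*n - 104*h*n^2 - 12*n^3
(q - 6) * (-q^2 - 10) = -q^3 + 6*q^2 - 10*q + 60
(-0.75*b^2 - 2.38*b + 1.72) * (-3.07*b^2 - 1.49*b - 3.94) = 2.3025*b^4 + 8.4241*b^3 + 1.2208*b^2 + 6.8144*b - 6.7768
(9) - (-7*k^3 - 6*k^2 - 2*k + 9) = 7*k^3 + 6*k^2 + 2*k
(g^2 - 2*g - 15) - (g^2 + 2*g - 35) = 20 - 4*g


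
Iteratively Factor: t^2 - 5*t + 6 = (t - 3)*(t - 2)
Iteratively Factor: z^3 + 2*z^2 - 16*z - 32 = (z + 2)*(z^2 - 16) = (z + 2)*(z + 4)*(z - 4)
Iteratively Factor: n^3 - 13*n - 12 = (n - 4)*(n^2 + 4*n + 3) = (n - 4)*(n + 3)*(n + 1)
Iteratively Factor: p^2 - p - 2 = (p - 2)*(p + 1)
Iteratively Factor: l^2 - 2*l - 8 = (l + 2)*(l - 4)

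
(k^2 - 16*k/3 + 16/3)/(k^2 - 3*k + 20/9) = 3*(k - 4)/(3*k - 5)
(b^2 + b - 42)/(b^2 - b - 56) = (b - 6)/(b - 8)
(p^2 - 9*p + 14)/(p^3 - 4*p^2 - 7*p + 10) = (p^2 - 9*p + 14)/(p^3 - 4*p^2 - 7*p + 10)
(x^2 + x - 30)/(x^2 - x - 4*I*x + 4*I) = (x^2 + x - 30)/(x^2 - x - 4*I*x + 4*I)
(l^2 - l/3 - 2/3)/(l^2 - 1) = (l + 2/3)/(l + 1)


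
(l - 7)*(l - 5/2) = l^2 - 19*l/2 + 35/2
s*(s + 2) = s^2 + 2*s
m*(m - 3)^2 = m^3 - 6*m^2 + 9*m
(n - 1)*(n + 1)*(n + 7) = n^3 + 7*n^2 - n - 7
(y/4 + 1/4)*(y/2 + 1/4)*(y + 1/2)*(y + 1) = y^4/8 + 3*y^3/8 + 13*y^2/32 + 3*y/16 + 1/32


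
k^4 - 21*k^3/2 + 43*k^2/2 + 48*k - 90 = (k - 6)*(k - 5)*(k - 3/2)*(k + 2)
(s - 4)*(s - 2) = s^2 - 6*s + 8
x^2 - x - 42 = (x - 7)*(x + 6)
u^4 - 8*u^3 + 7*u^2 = u^2*(u - 7)*(u - 1)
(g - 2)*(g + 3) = g^2 + g - 6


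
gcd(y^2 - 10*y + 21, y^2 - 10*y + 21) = y^2 - 10*y + 21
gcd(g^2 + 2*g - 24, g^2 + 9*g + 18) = g + 6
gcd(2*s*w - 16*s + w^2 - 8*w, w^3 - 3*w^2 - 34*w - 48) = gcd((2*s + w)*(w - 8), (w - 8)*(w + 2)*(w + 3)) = w - 8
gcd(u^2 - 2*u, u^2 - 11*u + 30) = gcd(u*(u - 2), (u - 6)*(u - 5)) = 1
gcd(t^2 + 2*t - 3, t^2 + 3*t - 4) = t - 1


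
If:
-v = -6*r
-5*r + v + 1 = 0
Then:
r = -1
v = -6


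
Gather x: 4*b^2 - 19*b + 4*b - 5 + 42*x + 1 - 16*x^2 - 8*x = 4*b^2 - 15*b - 16*x^2 + 34*x - 4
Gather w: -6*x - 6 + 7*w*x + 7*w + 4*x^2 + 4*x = w*(7*x + 7) + 4*x^2 - 2*x - 6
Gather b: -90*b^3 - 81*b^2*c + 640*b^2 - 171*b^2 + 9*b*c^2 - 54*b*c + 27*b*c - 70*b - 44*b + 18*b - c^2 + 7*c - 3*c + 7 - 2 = -90*b^3 + b^2*(469 - 81*c) + b*(9*c^2 - 27*c - 96) - c^2 + 4*c + 5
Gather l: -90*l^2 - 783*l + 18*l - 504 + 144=-90*l^2 - 765*l - 360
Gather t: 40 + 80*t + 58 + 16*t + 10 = 96*t + 108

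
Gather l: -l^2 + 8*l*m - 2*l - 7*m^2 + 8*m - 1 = -l^2 + l*(8*m - 2) - 7*m^2 + 8*m - 1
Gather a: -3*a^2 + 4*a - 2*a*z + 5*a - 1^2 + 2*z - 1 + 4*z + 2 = -3*a^2 + a*(9 - 2*z) + 6*z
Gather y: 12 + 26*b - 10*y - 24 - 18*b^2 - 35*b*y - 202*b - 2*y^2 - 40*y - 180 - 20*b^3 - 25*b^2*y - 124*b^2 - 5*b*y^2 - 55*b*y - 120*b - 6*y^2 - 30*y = -20*b^3 - 142*b^2 - 296*b + y^2*(-5*b - 8) + y*(-25*b^2 - 90*b - 80) - 192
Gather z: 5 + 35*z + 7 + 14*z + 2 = 49*z + 14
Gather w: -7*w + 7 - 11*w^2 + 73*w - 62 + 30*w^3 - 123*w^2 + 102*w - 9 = 30*w^3 - 134*w^2 + 168*w - 64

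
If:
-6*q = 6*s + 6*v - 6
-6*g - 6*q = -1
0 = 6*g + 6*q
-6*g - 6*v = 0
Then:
No Solution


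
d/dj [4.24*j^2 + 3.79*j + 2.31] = 8.48*j + 3.79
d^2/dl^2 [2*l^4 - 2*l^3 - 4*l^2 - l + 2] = 24*l^2 - 12*l - 8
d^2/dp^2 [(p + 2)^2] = 2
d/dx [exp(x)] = exp(x)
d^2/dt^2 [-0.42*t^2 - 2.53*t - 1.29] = -0.840000000000000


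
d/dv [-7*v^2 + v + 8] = 1 - 14*v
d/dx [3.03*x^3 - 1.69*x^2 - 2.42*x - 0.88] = 9.09*x^2 - 3.38*x - 2.42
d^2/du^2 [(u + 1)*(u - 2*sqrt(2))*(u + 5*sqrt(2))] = 6*u + 2 + 6*sqrt(2)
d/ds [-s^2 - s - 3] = -2*s - 1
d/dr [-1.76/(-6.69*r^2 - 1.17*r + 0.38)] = (-23.5488*r - 2.0592)/(6.69*r^2 + 1.17*r - 0.38)^2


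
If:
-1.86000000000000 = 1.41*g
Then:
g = -1.32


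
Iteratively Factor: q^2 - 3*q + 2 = (q - 2)*(q - 1)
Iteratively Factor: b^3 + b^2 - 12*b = (b - 3)*(b^2 + 4*b) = b*(b - 3)*(b + 4)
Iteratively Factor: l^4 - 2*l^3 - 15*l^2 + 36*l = (l + 4)*(l^3 - 6*l^2 + 9*l) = (l - 3)*(l + 4)*(l^2 - 3*l) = (l - 3)^2*(l + 4)*(l)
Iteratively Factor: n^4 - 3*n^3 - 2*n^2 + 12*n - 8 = (n - 2)*(n^3 - n^2 - 4*n + 4) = (n - 2)^2*(n^2 + n - 2) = (n - 2)^2*(n - 1)*(n + 2)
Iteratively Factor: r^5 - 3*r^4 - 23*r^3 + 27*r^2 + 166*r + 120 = (r - 5)*(r^4 + 2*r^3 - 13*r^2 - 38*r - 24) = (r - 5)*(r + 1)*(r^3 + r^2 - 14*r - 24) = (r - 5)*(r + 1)*(r + 2)*(r^2 - r - 12) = (r - 5)*(r - 4)*(r + 1)*(r + 2)*(r + 3)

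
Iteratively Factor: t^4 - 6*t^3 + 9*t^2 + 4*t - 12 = (t - 2)*(t^3 - 4*t^2 + t + 6) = (t - 3)*(t - 2)*(t^2 - t - 2) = (t - 3)*(t - 2)*(t + 1)*(t - 2)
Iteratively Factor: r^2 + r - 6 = (r + 3)*(r - 2)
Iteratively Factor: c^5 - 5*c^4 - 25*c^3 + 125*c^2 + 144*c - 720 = (c + 3)*(c^4 - 8*c^3 - c^2 + 128*c - 240) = (c + 3)*(c + 4)*(c^3 - 12*c^2 + 47*c - 60) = (c - 5)*(c + 3)*(c + 4)*(c^2 - 7*c + 12) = (c - 5)*(c - 3)*(c + 3)*(c + 4)*(c - 4)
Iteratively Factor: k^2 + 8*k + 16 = (k + 4)*(k + 4)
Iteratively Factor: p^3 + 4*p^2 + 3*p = (p + 3)*(p^2 + p) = p*(p + 3)*(p + 1)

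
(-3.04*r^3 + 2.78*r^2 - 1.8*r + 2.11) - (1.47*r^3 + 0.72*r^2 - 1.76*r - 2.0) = -4.51*r^3 + 2.06*r^2 - 0.04*r + 4.11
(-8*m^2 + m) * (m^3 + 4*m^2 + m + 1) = -8*m^5 - 31*m^4 - 4*m^3 - 7*m^2 + m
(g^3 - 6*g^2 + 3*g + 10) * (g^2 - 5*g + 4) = g^5 - 11*g^4 + 37*g^3 - 29*g^2 - 38*g + 40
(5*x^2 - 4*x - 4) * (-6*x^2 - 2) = -30*x^4 + 24*x^3 + 14*x^2 + 8*x + 8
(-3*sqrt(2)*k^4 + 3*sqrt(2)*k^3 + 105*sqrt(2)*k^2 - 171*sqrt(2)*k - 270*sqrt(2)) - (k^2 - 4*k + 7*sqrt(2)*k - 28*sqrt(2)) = -3*sqrt(2)*k^4 + 3*sqrt(2)*k^3 - k^2 + 105*sqrt(2)*k^2 - 178*sqrt(2)*k + 4*k - 242*sqrt(2)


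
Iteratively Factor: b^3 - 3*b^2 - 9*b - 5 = (b + 1)*(b^2 - 4*b - 5) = (b - 5)*(b + 1)*(b + 1)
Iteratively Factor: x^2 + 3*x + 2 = (x + 1)*(x + 2)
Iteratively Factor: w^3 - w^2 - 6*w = (w)*(w^2 - w - 6) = w*(w - 3)*(w + 2)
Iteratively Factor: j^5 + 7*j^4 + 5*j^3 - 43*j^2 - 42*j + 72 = (j - 2)*(j^4 + 9*j^3 + 23*j^2 + 3*j - 36) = (j - 2)*(j - 1)*(j^3 + 10*j^2 + 33*j + 36) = (j - 2)*(j - 1)*(j + 3)*(j^2 + 7*j + 12) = (j - 2)*(j - 1)*(j + 3)^2*(j + 4)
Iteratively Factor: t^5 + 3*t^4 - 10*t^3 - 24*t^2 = (t - 3)*(t^4 + 6*t^3 + 8*t^2) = (t - 3)*(t + 2)*(t^3 + 4*t^2) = (t - 3)*(t + 2)*(t + 4)*(t^2) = t*(t - 3)*(t + 2)*(t + 4)*(t)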